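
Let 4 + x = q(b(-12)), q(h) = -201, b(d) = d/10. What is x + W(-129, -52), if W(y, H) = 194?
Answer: -11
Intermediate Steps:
b(d) = d/10 (b(d) = d*(⅒) = d/10)
x = -205 (x = -4 - 201 = -205)
x + W(-129, -52) = -205 + 194 = -11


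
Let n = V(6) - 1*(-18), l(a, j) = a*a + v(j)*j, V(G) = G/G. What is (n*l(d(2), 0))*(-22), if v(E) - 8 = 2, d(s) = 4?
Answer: -6688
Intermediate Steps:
v(E) = 10 (v(E) = 8 + 2 = 10)
V(G) = 1
l(a, j) = a² + 10*j (l(a, j) = a*a + 10*j = a² + 10*j)
n = 19 (n = 1 - 1*(-18) = 1 + 18 = 19)
(n*l(d(2), 0))*(-22) = (19*(4² + 10*0))*(-22) = (19*(16 + 0))*(-22) = (19*16)*(-22) = 304*(-22) = -6688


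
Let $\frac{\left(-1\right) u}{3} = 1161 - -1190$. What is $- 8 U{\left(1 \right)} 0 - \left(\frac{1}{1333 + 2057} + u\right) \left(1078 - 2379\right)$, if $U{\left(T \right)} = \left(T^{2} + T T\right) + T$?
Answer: $- \frac{31106479369}{3390} \approx -9.176 \cdot 10^{6}$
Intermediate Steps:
$u = -7053$ ($u = - 3 \left(1161 - -1190\right) = - 3 \left(1161 + 1190\right) = \left(-3\right) 2351 = -7053$)
$U{\left(T \right)} = T + 2 T^{2}$ ($U{\left(T \right)} = \left(T^{2} + T^{2}\right) + T = 2 T^{2} + T = T + 2 T^{2}$)
$- 8 U{\left(1 \right)} 0 - \left(\frac{1}{1333 + 2057} + u\right) \left(1078 - 2379\right) = - 8 \cdot 1 \left(1 + 2 \cdot 1\right) 0 - \left(\frac{1}{1333 + 2057} - 7053\right) \left(1078 - 2379\right) = - 8 \cdot 1 \left(1 + 2\right) 0 - \left(\frac{1}{3390} - 7053\right) \left(-1301\right) = - 8 \cdot 1 \cdot 3 \cdot 0 - \left(\frac{1}{3390} - 7053\right) \left(-1301\right) = \left(-8\right) 3 \cdot 0 - \left(- \frac{23909669}{3390}\right) \left(-1301\right) = \left(-24\right) 0 - \frac{31106479369}{3390} = 0 - \frac{31106479369}{3390} = - \frac{31106479369}{3390}$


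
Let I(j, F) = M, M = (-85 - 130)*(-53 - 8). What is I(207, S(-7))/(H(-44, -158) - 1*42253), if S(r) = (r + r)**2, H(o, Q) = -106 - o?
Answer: -2623/8463 ≈ -0.30994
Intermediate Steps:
S(r) = 4*r**2 (S(r) = (2*r)**2 = 4*r**2)
M = 13115 (M = -215*(-61) = 13115)
I(j, F) = 13115
I(207, S(-7))/(H(-44, -158) - 1*42253) = 13115/((-106 - 1*(-44)) - 1*42253) = 13115/((-106 + 44) - 42253) = 13115/(-62 - 42253) = 13115/(-42315) = 13115*(-1/42315) = -2623/8463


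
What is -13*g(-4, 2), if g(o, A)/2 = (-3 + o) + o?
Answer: 286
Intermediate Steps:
g(o, A) = -6 + 4*o (g(o, A) = 2*((-3 + o) + o) = 2*(-3 + 2*o) = -6 + 4*o)
-13*g(-4, 2) = -13*(-6 + 4*(-4)) = -13*(-6 - 16) = -13*(-22) = 286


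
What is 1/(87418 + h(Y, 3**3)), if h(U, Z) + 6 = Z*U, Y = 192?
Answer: 1/92596 ≈ 1.0800e-5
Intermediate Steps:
h(U, Z) = -6 + U*Z (h(U, Z) = -6 + Z*U = -6 + U*Z)
1/(87418 + h(Y, 3**3)) = 1/(87418 + (-6 + 192*3**3)) = 1/(87418 + (-6 + 192*27)) = 1/(87418 + (-6 + 5184)) = 1/(87418 + 5178) = 1/92596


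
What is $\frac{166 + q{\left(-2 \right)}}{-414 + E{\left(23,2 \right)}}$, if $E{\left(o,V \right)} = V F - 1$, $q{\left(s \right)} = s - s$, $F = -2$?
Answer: $- \frac{166}{419} \approx -0.39618$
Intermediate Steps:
$q{\left(s \right)} = 0$
$E{\left(o,V \right)} = -1 - 2 V$ ($E{\left(o,V \right)} = V \left(-2\right) - 1 = - 2 V - 1 = -1 - 2 V$)
$\frac{166 + q{\left(-2 \right)}}{-414 + E{\left(23,2 \right)}} = \frac{166 + 0}{-414 - 5} = \frac{166}{-414 - 5} = \frac{166}{-419} = 166 \left(- \frac{1}{419}\right) = - \frac{166}{419}$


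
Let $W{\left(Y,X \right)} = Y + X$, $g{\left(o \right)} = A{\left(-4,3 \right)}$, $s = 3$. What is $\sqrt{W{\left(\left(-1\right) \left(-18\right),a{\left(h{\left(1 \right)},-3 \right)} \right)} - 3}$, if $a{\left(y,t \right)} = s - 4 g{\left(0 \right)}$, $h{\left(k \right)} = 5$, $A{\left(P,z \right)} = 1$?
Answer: $\sqrt{14} \approx 3.7417$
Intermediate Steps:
$g{\left(o \right)} = 1$
$a{\left(y,t \right)} = -1$ ($a{\left(y,t \right)} = 3 - 4 = -1$)
$W{\left(Y,X \right)} = X + Y$
$\sqrt{W{\left(\left(-1\right) \left(-18\right),a{\left(h{\left(1 \right)},-3 \right)} \right)} - 3} = \sqrt{\left(-1 - -18\right) - 3} = \sqrt{\left(-1 + 18\right) - 3} = \sqrt{17 - 3} = \sqrt{14}$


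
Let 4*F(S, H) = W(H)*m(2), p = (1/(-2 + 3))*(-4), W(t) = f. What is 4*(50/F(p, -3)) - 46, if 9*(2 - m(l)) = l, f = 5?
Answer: 44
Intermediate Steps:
m(l) = 2 - l/9
W(t) = 5
p = -4 (p = (1/1)*(-4) = (1*1)*(-4) = 1*(-4) = -4)
F(S, H) = 20/9 (F(S, H) = (5*(2 - ⅑*2))/4 = (5*(2 - 2/9))/4 = (5*(16/9))/4 = (¼)*(80/9) = 20/9)
4*(50/F(p, -3)) - 46 = 4*(50/(20/9)) - 46 = 4*(50*(9/20)) - 46 = 4*(45/2) - 46 = 90 - 46 = 44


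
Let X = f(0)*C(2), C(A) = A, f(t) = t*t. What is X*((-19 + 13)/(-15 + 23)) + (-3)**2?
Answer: 9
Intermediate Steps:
f(t) = t**2
X = 0 (X = 0**2*2 = 0*2 = 0)
X*((-19 + 13)/(-15 + 23)) + (-3)**2 = 0*((-19 + 13)/(-15 + 23)) + (-3)**2 = 0*(-6/8) + 9 = 0*(-6*1/8) + 9 = 0*(-3/4) + 9 = 0 + 9 = 9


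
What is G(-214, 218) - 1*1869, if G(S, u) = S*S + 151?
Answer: 44078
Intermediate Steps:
G(S, u) = 151 + S**2 (G(S, u) = S**2 + 151 = 151 + S**2)
G(-214, 218) - 1*1869 = (151 + (-214)**2) - 1*1869 = (151 + 45796) - 1869 = 45947 - 1869 = 44078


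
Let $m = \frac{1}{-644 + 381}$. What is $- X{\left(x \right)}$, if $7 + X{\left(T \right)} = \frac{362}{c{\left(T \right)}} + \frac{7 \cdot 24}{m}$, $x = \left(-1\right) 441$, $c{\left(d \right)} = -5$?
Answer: $\frac{221317}{5} \approx 44263.0$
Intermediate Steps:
$m = - \frac{1}{263}$ ($m = \frac{1}{-263} = - \frac{1}{263} \approx -0.0038023$)
$x = -441$
$X{\left(T \right)} = - \frac{221317}{5}$ ($X{\left(T \right)} = -7 + \left(\frac{362}{-5} + \frac{7 \cdot 24}{- \frac{1}{263}}\right) = -7 + \left(362 \left(- \frac{1}{5}\right) + 168 \left(-263\right)\right) = -7 - \frac{221282}{5} = - \frac{221317}{5}$)
$- X{\left(x \right)} = \left(-1\right) \left(- \frac{221317}{5}\right) = \frac{221317}{5}$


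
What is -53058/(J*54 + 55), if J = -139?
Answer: 53058/7451 ≈ 7.1209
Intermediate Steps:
-53058/(J*54 + 55) = -53058/(-139*54 + 55) = -53058/(-7506 + 55) = -53058/(-7451) = -53058*(-1/7451) = 53058/7451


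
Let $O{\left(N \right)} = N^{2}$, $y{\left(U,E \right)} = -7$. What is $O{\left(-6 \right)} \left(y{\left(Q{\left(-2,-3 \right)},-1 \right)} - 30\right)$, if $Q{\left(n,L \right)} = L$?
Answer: $-1332$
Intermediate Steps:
$O{\left(-6 \right)} \left(y{\left(Q{\left(-2,-3 \right)},-1 \right)} - 30\right) = \left(-6\right)^{2} \left(-7 - 30\right) = 36 \left(-37\right) = -1332$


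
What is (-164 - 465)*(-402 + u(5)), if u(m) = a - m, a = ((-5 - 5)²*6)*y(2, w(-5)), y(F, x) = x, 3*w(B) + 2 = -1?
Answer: 633403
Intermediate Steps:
w(B) = -1 (w(B) = -⅔ + (⅓)*(-1) = -⅔ - ⅓ = -1)
a = -600 (a = ((-5 - 5)²*6)*(-1) = ((-10)²*6)*(-1) = (100*6)*(-1) = 600*(-1) = -600)
u(m) = -600 - m
(-164 - 465)*(-402 + u(5)) = (-164 - 465)*(-402 + (-600 - 1*5)) = -629*(-402 + (-600 - 5)) = -629*(-402 - 605) = -629*(-1007) = 633403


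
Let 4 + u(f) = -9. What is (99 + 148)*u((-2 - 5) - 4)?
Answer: -3211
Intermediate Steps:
u(f) = -13 (u(f) = -4 - 9 = -13)
(99 + 148)*u((-2 - 5) - 4) = (99 + 148)*(-13) = 247*(-13) = -3211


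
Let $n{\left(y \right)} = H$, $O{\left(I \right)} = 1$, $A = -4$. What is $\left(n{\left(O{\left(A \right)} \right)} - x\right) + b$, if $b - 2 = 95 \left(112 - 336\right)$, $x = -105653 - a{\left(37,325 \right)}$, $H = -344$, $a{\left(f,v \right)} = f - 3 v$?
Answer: $83093$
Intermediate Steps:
$x = -104715$ ($x = -105653 - \left(37 - 975\right) = -105653 - -938 = -105653 + 938 = -104715$)
$n{\left(y \right)} = -344$
$b = -21278$ ($b = 2 + 95 \left(112 - 336\right) = 2 + 95 \left(-224\right) = 2 - 21280 = -21278$)
$\left(n{\left(O{\left(A \right)} \right)} - x\right) + b = \left(-344 - -104715\right) - 21278 = \left(-344 + 104715\right) - 21278 = 104371 - 21278 = 83093$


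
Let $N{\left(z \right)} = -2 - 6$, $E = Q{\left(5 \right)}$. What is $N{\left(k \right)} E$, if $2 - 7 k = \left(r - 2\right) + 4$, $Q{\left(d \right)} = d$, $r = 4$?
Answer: $-40$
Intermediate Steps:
$E = 5$
$k = - \frac{4}{7}$ ($k = \frac{2}{7} - \frac{\left(4 - 2\right) + 4}{7} = \frac{2}{7} - \frac{2 + 4}{7} = \frac{2}{7} - \frac{6}{7} = - \frac{4}{7} \approx -0.57143$)
$N{\left(z \right)} = -8$
$N{\left(k \right)} E = \left(-8\right) 5 = -40$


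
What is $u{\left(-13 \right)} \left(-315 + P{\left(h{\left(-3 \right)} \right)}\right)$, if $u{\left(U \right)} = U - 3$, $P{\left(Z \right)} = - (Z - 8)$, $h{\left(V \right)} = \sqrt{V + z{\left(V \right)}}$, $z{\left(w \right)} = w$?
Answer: $4912 + 16 i \sqrt{6} \approx 4912.0 + 39.192 i$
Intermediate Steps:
$h{\left(V \right)} = \sqrt{2} \sqrt{V}$ ($h{\left(V \right)} = \sqrt{V + V} = \sqrt{2 V} = \sqrt{2} \sqrt{V}$)
$P{\left(Z \right)} = 8 - Z$ ($P{\left(Z \right)} = - (Z - 8) = - (-8 + Z) = 8 - Z$)
$u{\left(U \right)} = -3 + U$
$u{\left(-13 \right)} \left(-315 + P{\left(h{\left(-3 \right)} \right)}\right) = \left(-3 - 13\right) \left(-315 + \left(8 - \sqrt{2} \sqrt{-3}\right)\right) = - 16 \left(-315 + \left(8 - \sqrt{2} i \sqrt{3}\right)\right) = - 16 \left(-315 + \left(8 - i \sqrt{6}\right)\right) = - 16 \left(-307 - i \sqrt{6}\right) = 4912 + 16 i \sqrt{6}$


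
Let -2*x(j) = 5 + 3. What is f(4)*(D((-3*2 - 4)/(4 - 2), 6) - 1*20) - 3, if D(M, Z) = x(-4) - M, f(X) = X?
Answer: -79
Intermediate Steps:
x(j) = -4 (x(j) = -(5 + 3)/2 = -½*8 = -4)
D(M, Z) = -4 - M
f(4)*(D((-3*2 - 4)/(4 - 2), 6) - 1*20) - 3 = 4*((-4 - (-3*2 - 4)/(4 - 2)) - 1*20) - 3 = 4*((-4 - (-6 - 4)/2) - 20) - 3 = 4*((-4 - (-10)/2) - 20) - 3 = 4*((-4 - 1*(-5)) - 20) - 3 = 4*((-4 + 5) - 20) - 3 = 4*(1 - 20) - 3 = 4*(-19) - 3 = -76 - 3 = -79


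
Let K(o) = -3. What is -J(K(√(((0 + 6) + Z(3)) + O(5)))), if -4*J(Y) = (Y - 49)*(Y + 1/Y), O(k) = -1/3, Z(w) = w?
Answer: 130/3 ≈ 43.333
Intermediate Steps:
O(k) = -⅓ (O(k) = -1*⅓ = -⅓)
J(Y) = -(-49 + Y)*(Y + 1/Y)/4 (J(Y) = -(Y - 49)*(Y + 1/Y)/4 = -(-49 + Y)*(Y + 1/Y)/4)
-J(K(√(((0 + 6) + Z(3)) + O(5)))) = -(49 - 1*(-3)*(1 + (-3)² - 49*(-3)))/(4*(-3)) = -(-1)*(49 - 1*(-3)*(1 + 9 + 147))/(4*3) = -(-1)*(49 - 1*(-3)*157)/(4*3) = -(-1)*(49 + 471)/(4*3) = -(-1)*520/(4*3) = -1*(-130/3) = 130/3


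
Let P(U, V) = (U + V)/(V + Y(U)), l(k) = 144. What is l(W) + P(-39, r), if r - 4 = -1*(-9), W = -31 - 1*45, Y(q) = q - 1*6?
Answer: 2317/16 ≈ 144.81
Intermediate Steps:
Y(q) = -6 + q (Y(q) = q - 6 = -6 + q)
W = -76 (W = -31 - 45 = -76)
r = 13 (r = 4 - 1*(-9) = 4 + 9 = 13)
P(U, V) = (U + V)/(-6 + U + V) (P(U, V) = (U + V)/(V + (-6 + U)) = (U + V)/(-6 + U + V))
l(W) + P(-39, r) = 144 + (-39 + 13)/(-6 - 39 + 13) = 144 - 26/(-32) = 144 - 1/32*(-26) = 144 + 13/16 = 2317/16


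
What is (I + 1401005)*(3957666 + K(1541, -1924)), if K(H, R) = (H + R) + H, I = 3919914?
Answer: 21064581839256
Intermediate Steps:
K(H, R) = R + 2*H
(I + 1401005)*(3957666 + K(1541, -1924)) = (3919914 + 1401005)*(3957666 + (-1924 + 2*1541)) = 5320919*(3957666 + (-1924 + 3082)) = 5320919*(3957666 + 1158) = 5320919*3958824 = 21064581839256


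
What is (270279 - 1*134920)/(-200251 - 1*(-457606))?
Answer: 19337/36765 ≈ 0.52596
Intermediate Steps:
(270279 - 1*134920)/(-200251 - 1*(-457606)) = (270279 - 134920)/(-200251 + 457606) = 135359/257355 = 135359*(1/257355) = 19337/36765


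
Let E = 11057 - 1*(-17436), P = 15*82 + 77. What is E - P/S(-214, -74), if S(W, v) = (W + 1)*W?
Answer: 1298766619/45582 ≈ 28493.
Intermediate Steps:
S(W, v) = W*(1 + W) (S(W, v) = (1 + W)*W = W*(1 + W))
P = 1307 (P = 1230 + 77 = 1307)
E = 28493 (E = 11057 + 17436 = 28493)
E - P/S(-214, -74) = 28493 - 1307/((-214*(1 - 214))) = 28493 - 1307/((-214*(-213))) = 28493 - 1307/45582 = 1298766619/45582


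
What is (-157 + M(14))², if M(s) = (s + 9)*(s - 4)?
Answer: 5329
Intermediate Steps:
M(s) = (-4 + s)*(9 + s) (M(s) = (9 + s)*(-4 + s) = (-4 + s)*(9 + s))
(-157 + M(14))² = (-157 + (-36 + 14² + 5*14))² = (-157 + (-36 + 196 + 70))² = (-157 + 230)² = 73² = 5329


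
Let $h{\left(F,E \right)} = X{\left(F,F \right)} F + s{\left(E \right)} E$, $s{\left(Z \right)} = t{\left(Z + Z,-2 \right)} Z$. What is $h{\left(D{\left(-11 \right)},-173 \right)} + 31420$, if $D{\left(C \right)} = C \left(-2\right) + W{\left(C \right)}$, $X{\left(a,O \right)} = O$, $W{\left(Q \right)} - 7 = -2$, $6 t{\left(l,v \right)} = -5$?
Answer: $\frac{43249}{6} \approx 7208.2$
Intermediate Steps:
$t{\left(l,v \right)} = - \frac{5}{6}$ ($t{\left(l,v \right)} = \frac{1}{6} \left(-5\right) = - \frac{5}{6}$)
$W{\left(Q \right)} = 5$ ($W{\left(Q \right)} = 7 - 2 = 5$)
$s{\left(Z \right)} = - \frac{5 Z}{6}$
$D{\left(C \right)} = 5 - 2 C$ ($D{\left(C \right)} = C \left(-2\right) + 5 = - 2 C + 5 = 5 - 2 C$)
$h{\left(F,E \right)} = F^{2} - \frac{5 E^{2}}{6}$ ($h{\left(F,E \right)} = F F + - \frac{5 E}{6} E = F^{2} - \frac{5 E^{2}}{6}$)
$h{\left(D{\left(-11 \right)},-173 \right)} + 31420 = \left(\left(5 - -22\right)^{2} - \frac{5 \left(-173\right)^{2}}{6}\right) + 31420 = \left(\left(5 + 22\right)^{2} - \frac{149645}{6}\right) + 31420 = \left(27^{2} - \frac{149645}{6}\right) + 31420 = \left(729 - \frac{149645}{6}\right) + 31420 = - \frac{145271}{6} + 31420 = \frac{43249}{6}$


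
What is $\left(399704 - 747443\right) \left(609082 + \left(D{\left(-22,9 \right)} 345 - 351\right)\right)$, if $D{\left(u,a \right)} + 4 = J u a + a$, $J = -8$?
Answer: $-402311767704$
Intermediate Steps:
$D{\left(u,a \right)} = -4 + a - 8 a u$ ($D{\left(u,a \right)} = -4 + \left(- 8 u a + a\right) = -4 - \left(- a + 8 a u\right) = -4 + a - 8 a u$)
$\left(399704 - 747443\right) \left(609082 + \left(D{\left(-22,9 \right)} 345 - 351\right)\right) = \left(399704 - 747443\right) \left(609082 - \left(351 - \left(-4 + 9 - 72 \left(-22\right)\right) 345\right)\right) = - 347739 \left(609082 - \left(351 - \left(-4 + 9 + 1584\right) 345\right)\right) = - 347739 \left(609082 + \left(1589 \cdot 345 - 351\right)\right) = - 347739 \left(609082 + \left(548205 - 351\right)\right) = - 347739 \left(609082 + 547854\right) = \left(-347739\right) 1156936 = -402311767704$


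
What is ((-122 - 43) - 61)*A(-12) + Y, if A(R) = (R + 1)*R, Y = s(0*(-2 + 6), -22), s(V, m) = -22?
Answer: -29854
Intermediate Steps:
Y = -22
A(R) = R*(1 + R) (A(R) = (1 + R)*R = R*(1 + R))
((-122 - 43) - 61)*A(-12) + Y = ((-122 - 43) - 61)*(-12*(1 - 12)) - 22 = (-165 - 61)*(-12*(-11)) - 22 = -226*132 - 22 = -29832 - 22 = -29854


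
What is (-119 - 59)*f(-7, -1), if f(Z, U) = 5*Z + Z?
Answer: 7476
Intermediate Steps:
f(Z, U) = 6*Z
(-119 - 59)*f(-7, -1) = (-119 - 59)*(6*(-7)) = -178*(-42) = 7476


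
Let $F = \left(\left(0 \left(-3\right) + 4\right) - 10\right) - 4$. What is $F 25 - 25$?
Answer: $-275$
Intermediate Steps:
$F = -10$ ($F = \left(\left(0 + 4\right) - 10\right) - 4 = \left(4 - 10\right) - 4 = -6 - 4 = -10$)
$F 25 - 25 = \left(-10\right) 25 - 25 = -250 - 25 = -275$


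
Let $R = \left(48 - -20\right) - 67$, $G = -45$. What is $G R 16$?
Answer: $-720$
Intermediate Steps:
$R = 1$ ($R = \left(48 + 20\right) - 67 = 68 - 67 = 1$)
$G R 16 = \left(-45\right) 1 \cdot 16 = \left(-45\right) 16 = -720$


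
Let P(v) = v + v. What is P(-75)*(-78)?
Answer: 11700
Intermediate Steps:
P(v) = 2*v
P(-75)*(-78) = (2*(-75))*(-78) = -150*(-78) = 11700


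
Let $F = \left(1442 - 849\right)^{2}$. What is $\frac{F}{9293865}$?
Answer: $\frac{351649}{9293865} \approx 0.037837$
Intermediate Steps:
$F = 351649$ ($F = 593^{2} = 351649$)
$\frac{F}{9293865} = \frac{351649}{9293865}$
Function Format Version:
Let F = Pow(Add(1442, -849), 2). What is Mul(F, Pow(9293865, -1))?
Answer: Rational(351649, 9293865) ≈ 0.037837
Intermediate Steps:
F = 351649 (F = Pow(593, 2) = 351649)
Mul(F, Pow(9293865, -1)) = Mul(351649, Pow(9293865, -1)) = Mul(351649, Rational(1, 9293865)) = Rational(351649, 9293865)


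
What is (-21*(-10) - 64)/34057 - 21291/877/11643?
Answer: 255228473/115917665309 ≈ 0.0022018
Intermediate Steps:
(-21*(-10) - 64)/34057 - 21291/877/11643 = (210 - 64)*(1/34057) - 21291*1/877*(1/11643) = 146*(1/34057) - 21291/877*1/11643 = 146/34057 - 7097/3403637 = 255228473/115917665309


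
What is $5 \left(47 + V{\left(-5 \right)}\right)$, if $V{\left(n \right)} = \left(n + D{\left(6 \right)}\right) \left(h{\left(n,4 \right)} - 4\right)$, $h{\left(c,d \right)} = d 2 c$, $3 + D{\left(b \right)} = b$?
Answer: $675$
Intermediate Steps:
$D{\left(b \right)} = -3 + b$
$h{\left(c,d \right)} = 2 c d$
$V{\left(n \right)} = \left(-4 + 8 n\right) \left(3 + n\right)$ ($V{\left(n \right)} = \left(n + \left(-3 + 6\right)\right) \left(2 n 4 - 4\right) = \left(n + 3\right) \left(8 n - 4\right) = \left(3 + n\right) \left(-4 + 8 n\right) = \left(-4 + 8 n\right) \left(3 + n\right)$)
$5 \left(47 + V{\left(-5 \right)}\right) = 5 \left(47 + \left(-12 + 8 \left(-5\right)^{2} + 20 \left(-5\right)\right)\right) = 5 \left(47 - -88\right) = 5 \left(47 + 88\right) = 5 \cdot 135 = 675$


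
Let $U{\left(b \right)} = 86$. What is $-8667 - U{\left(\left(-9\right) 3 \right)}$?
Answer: $-8753$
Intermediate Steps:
$-8667 - U{\left(\left(-9\right) 3 \right)} = -8667 - 86 = -8753$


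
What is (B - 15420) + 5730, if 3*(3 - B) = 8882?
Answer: -37943/3 ≈ -12648.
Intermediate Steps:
B = -8873/3 (B = 3 - ⅓*8882 = 3 - 8882/3 = -8873/3 ≈ -2957.7)
(B - 15420) + 5730 = (-8873/3 - 15420) + 5730 = -55133/3 + 5730 = -37943/3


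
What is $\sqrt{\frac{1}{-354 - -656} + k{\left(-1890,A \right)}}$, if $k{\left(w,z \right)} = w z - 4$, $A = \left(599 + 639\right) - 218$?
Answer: $\frac{i \sqrt{175823435714}}{302} \approx 1388.5 i$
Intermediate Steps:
$A = 1020$ ($A = 1238 - 218 = 1020$)
$k{\left(w,z \right)} = -4 + w z$
$\sqrt{\frac{1}{-354 - -656} + k{\left(-1890,A \right)}} = \sqrt{\frac{1}{-354 - -656} - 1927804} = \sqrt{\frac{1}{-354 + 656} - 1927804} = \sqrt{\frac{1}{302} - 1927804} = \sqrt{- \frac{582196807}{302}} = \frac{i \sqrt{175823435714}}{302}$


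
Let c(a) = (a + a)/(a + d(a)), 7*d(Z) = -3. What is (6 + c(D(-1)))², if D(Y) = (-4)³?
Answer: 12974404/203401 ≈ 63.787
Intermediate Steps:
d(Z) = -3/7 (d(Z) = (⅐)*(-3) = -3/7)
D(Y) = -64
c(a) = 2*a/(-3/7 + a) (c(a) = (a + a)/(a - 3/7) = (2*a)/(-3/7 + a) = 2*a/(-3/7 + a))
(6 + c(D(-1)))² = (6 + 14*(-64)/(-3 + 7*(-64)))² = (6 + 14*(-64)/(-3 - 448))² = (6 + 14*(-64)/(-451))² = (6 + 14*(-64)*(-1/451))² = (6 + 896/451)² = (3602/451)² = 12974404/203401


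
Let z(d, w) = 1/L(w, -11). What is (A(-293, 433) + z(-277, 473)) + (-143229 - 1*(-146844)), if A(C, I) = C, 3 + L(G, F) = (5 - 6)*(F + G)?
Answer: 1544729/465 ≈ 3322.0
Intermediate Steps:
L(G, F) = -3 - F - G (L(G, F) = -3 + (5 - 6)*(F + G) = -3 - (F + G) = -3 + (-F - G) = -3 - F - G)
z(d, w) = 1/(8 - w) (z(d, w) = 1/(-3 - 1*(-11) - w) = 1/(-3 + 11 - w) = 1/(8 - w))
(A(-293, 433) + z(-277, 473)) + (-143229 - 1*(-146844)) = (-293 - 1/(-8 + 473)) + (-143229 - 1*(-146844)) = (-293 - 1/465) + (-143229 + 146844) = (-293 - 1*1/465) + 3615 = (-293 - 1/465) + 3615 = -136246/465 + 3615 = 1544729/465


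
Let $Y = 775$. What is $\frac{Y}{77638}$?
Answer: $\frac{775}{77638} \approx 0.0099822$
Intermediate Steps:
$\frac{Y}{77638} = \frac{775}{77638}$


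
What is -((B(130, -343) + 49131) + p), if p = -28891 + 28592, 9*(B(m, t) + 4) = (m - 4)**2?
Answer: -50592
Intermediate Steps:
B(m, t) = -4 + (-4 + m)**2/9 (B(m, t) = -4 + (m - 4)**2/9 = -4 + (-4 + m)**2/9)
p = -299
-((B(130, -343) + 49131) + p) = -(((-4 + (-4 + 130)**2/9) + 49131) - 299) = -(((-4 + (1/9)*126**2) + 49131) - 299) = -(((-4 + (1/9)*15876) + 49131) - 299) = -(((-4 + 1764) + 49131) - 299) = -((1760 + 49131) - 299) = -(50891 - 299) = -1*50592 = -50592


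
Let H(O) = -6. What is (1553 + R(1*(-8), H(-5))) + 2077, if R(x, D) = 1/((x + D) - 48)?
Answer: 225059/62 ≈ 3630.0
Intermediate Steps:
R(x, D) = 1/(-48 + D + x) (R(x, D) = 1/((D + x) - 48) = 1/(-48 + D + x))
(1553 + R(1*(-8), H(-5))) + 2077 = (1553 + 1/(-48 - 6 + 1*(-8))) + 2077 = (1553 + 1/(-48 - 6 - 8)) + 2077 = (1553 + 1/(-62)) + 2077 = (1553 - 1/62) + 2077 = 96285/62 + 2077 = 225059/62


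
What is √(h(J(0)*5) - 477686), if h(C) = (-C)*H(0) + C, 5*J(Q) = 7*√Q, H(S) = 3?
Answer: I*√477686 ≈ 691.15*I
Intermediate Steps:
J(Q) = 7*√Q/5 (J(Q) = (7*√Q)/5 = 7*√Q/5)
h(C) = -2*C (h(C) = -C*3 + C = -3*C + C = -2*C)
√(h(J(0)*5) - 477686) = √(-2*7*√0/5*5 - 477686) = √(-2*(7/5)*0*5 - 477686) = √(-0*5 - 477686) = √(-2*0 - 477686) = √(0 - 477686) = √(-477686) = I*√477686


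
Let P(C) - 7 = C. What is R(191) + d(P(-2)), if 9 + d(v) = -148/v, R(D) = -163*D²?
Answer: -29732208/5 ≈ -5.9464e+6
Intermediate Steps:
P(C) = 7 + C
d(v) = -9 - 148/v
R(191) + d(P(-2)) = -163*191² + (-9 - 148/(7 - 2)) = -163*36481 + (-9 - 148/5) = -5946403 + (-9 - 148*⅕) = -5946403 + (-9 - 148/5) = -5946403 - 193/5 = -29732208/5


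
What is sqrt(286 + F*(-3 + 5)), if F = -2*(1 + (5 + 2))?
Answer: sqrt(254) ≈ 15.937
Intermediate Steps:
F = -16 (F = -2*(1 + 7) = -2*8 = -16)
sqrt(286 + F*(-3 + 5)) = sqrt(286 - 16*(-3 + 5)) = sqrt(286 - 16*2) = sqrt(286 - 32) = sqrt(254)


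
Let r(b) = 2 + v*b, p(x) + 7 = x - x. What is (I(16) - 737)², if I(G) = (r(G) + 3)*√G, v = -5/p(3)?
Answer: 22080601/49 ≈ 4.5062e+5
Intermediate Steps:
p(x) = -7 (p(x) = -7 + (x - x) = -7 + 0 = -7)
v = 5/7 (v = -5/(-7) = -5*(-⅐) = 5/7 ≈ 0.71429)
r(b) = 2 + 5*b/7
I(G) = √G*(5 + 5*G/7) (I(G) = ((2 + 5*G/7) + 3)*√G = (5 + 5*G/7)*√G = √G*(5 + 5*G/7))
(I(16) - 737)² = (5*√16*(7 + 16)/7 - 737)² = ((5/7)*4*23 - 737)² = (460/7 - 737)² = (-4699/7)² = 22080601/49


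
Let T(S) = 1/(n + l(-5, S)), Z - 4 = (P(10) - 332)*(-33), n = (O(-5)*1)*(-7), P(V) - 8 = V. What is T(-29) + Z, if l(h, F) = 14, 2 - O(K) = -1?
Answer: 72561/7 ≈ 10366.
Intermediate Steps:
P(V) = 8 + V
O(K) = 3 (O(K) = 2 - 1*(-1) = 2 + 1 = 3)
n = -21 (n = (3*1)*(-7) = 3*(-7) = -21)
Z = 10366 (Z = 4 + ((8 + 10) - 332)*(-33) = 4 + (18 - 332)*(-33) = 4 - 314*(-33) = 4 + 10362 = 10366)
T(S) = -⅐ (T(S) = 1/(-21 + 14) = 1/(-7) = -⅐)
T(-29) + Z = -⅐ + 10366 = 72561/7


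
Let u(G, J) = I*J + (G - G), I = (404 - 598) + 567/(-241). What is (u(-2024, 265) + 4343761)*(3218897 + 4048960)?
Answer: 7517190544241952/241 ≈ 3.1192e+13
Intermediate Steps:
I = -47321/241 (I = -194 + 567*(-1/241) = -194 - 567/241 = -47321/241 ≈ -196.35)
u(G, J) = -47321*J/241 (u(G, J) = -47321*J/241 + (G - G) = -47321*J/241 + 0 = -47321*J/241)
(u(-2024, 265) + 4343761)*(3218897 + 4048960) = (-47321/241*265 + 4343761)*(3218897 + 4048960) = (-12540065/241 + 4343761)*7267857 = (1034306336/241)*7267857 = 7517190544241952/241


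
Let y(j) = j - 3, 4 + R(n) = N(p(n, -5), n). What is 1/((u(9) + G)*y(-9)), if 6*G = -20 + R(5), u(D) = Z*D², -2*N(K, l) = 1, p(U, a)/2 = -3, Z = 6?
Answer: -1/5783 ≈ -0.00017292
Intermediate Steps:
p(U, a) = -6 (p(U, a) = 2*(-3) = -6)
N(K, l) = -½ (N(K, l) = -½*1 = -½)
R(n) = -9/2 (R(n) = -4 - ½ = -9/2)
u(D) = 6*D²
G = -49/12 (G = (-20 - 9/2)/6 = (⅙)*(-49/2) = -49/12 ≈ -4.0833)
y(j) = -3 + j
1/((u(9) + G)*y(-9)) = 1/((6*9² - 49/12)*(-3 - 9)) = 1/((6*81 - 49/12)*(-12)) = 1/((486 - 49/12)*(-12)) = 1/((5783/12)*(-12)) = 1/(-5783) = -1/5783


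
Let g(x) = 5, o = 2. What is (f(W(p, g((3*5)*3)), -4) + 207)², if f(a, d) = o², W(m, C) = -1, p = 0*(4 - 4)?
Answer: 44521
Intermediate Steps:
p = 0 (p = 0*0 = 0)
f(a, d) = 4 (f(a, d) = 2² = 4)
(f(W(p, g((3*5)*3)), -4) + 207)² = (4 + 207)² = 211² = 44521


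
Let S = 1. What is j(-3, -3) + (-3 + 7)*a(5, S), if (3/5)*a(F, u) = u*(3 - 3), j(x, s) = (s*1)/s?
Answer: 1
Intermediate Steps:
j(x, s) = 1 (j(x, s) = s/s = 1)
a(F, u) = 0 (a(F, u) = 5*(u*(3 - 3))/3 = 5*(u*0)/3 = (5/3)*0 = 0)
j(-3, -3) + (-3 + 7)*a(5, S) = 1 + (-3 + 7)*0 = 1 + 4*0 = 1 + 0 = 1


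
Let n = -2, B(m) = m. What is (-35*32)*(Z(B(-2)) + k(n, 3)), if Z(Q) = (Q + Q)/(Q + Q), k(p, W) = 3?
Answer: -4480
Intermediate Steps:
Z(Q) = 1 (Z(Q) = (2*Q)/((2*Q)) = (2*Q)*(1/(2*Q)) = 1)
(-35*32)*(Z(B(-2)) + k(n, 3)) = (-35*32)*(1 + 3) = -1120*4 = -4480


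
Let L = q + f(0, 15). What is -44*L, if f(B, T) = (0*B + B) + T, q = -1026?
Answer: 44484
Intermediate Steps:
f(B, T) = B + T (f(B, T) = (0 + B) + T = B + T)
L = -1011 (L = -1026 + (0 + 15) = -1026 + 15 = -1011)
-44*L = -44*(-1011) = 44484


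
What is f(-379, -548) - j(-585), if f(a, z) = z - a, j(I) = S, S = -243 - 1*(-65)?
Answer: 9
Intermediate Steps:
S = -178 (S = -243 + 65 = -178)
j(I) = -178
f(-379, -548) - j(-585) = (-548 - 1*(-379)) - 1*(-178) = (-548 + 379) + 178 = -169 + 178 = 9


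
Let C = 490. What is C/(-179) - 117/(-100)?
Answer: -28057/17900 ≈ -1.5674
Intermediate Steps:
C/(-179) - 117/(-100) = 490/(-179) - 117/(-100) = 490*(-1/179) - 117*(-1/100) = -490/179 + 117/100 = -28057/17900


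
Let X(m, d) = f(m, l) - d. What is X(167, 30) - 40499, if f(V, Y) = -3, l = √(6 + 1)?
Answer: -40532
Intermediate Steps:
l = √7 ≈ 2.6458
X(m, d) = -3 - d
X(167, 30) - 40499 = (-3 - 1*30) - 40499 = (-3 - 30) - 40499 = -33 - 40499 = -40532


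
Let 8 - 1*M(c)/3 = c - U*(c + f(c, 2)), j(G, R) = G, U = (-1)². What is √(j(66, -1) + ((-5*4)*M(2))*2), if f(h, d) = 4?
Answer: I*√1374 ≈ 37.068*I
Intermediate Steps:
U = 1
M(c) = 36 (M(c) = 24 - 3*(c - (c + 4)) = 24 - 3*(c - (4 + c)) = 24 - 3*(c + (-4 - c)) = 24 - 3*(-4) = 24 + 12 = 36)
√(j(66, -1) + ((-5*4)*M(2))*2) = √(66 + (-5*4*36)*2) = √(66 - 20*36*2) = √(66 - 720*2) = √(66 - 1440) = √(-1374) = I*√1374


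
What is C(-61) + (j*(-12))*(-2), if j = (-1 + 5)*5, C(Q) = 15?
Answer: 495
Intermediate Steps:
j = 20 (j = 4*5 = 20)
C(-61) + (j*(-12))*(-2) = 15 + (20*(-12))*(-2) = 15 - 240*(-2) = 15 + 480 = 495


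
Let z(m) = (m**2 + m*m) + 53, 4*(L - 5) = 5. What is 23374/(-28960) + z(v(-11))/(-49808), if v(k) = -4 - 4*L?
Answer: -18975903/22538120 ≈ -0.84195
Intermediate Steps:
L = 25/4 (L = 5 + (1/4)*5 = 5 + 5/4 = 25/4 ≈ 6.2500)
v(k) = -29 (v(k) = -4 - 4*25/4 = -4 - 25 = -29)
z(m) = 53 + 2*m**2 (z(m) = (m**2 + m**2) + 53 = 2*m**2 + 53 = 53 + 2*m**2)
23374/(-28960) + z(v(-11))/(-49808) = 23374/(-28960) + (53 + 2*(-29)**2)/(-49808) = 23374*(-1/28960) + (53 + 2*841)*(-1/49808) = -11687/14480 + (53 + 1682)*(-1/49808) = -11687/14480 + 1735*(-1/49808) = -11687/14480 - 1735/49808 = -18975903/22538120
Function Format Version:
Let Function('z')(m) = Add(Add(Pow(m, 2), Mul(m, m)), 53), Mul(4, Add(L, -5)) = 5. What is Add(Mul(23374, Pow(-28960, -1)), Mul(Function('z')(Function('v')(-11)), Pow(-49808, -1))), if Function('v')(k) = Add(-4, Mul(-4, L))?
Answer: Rational(-18975903, 22538120) ≈ -0.84195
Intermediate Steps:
L = Rational(25, 4) (L = Add(5, Mul(Rational(1, 4), 5)) = Add(5, Rational(5, 4)) = Rational(25, 4) ≈ 6.2500)
Function('v')(k) = -29 (Function('v')(k) = Add(-4, Mul(-4, Rational(25, 4))) = Add(-4, -25) = -29)
Function('z')(m) = Add(53, Mul(2, Pow(m, 2))) (Function('z')(m) = Add(Add(Pow(m, 2), Pow(m, 2)), 53) = Add(Mul(2, Pow(m, 2)), 53) = Add(53, Mul(2, Pow(m, 2))))
Add(Mul(23374, Pow(-28960, -1)), Mul(Function('z')(Function('v')(-11)), Pow(-49808, -1))) = Add(Mul(23374, Pow(-28960, -1)), Mul(Add(53, Mul(2, Pow(-29, 2))), Pow(-49808, -1))) = Add(Mul(23374, Rational(-1, 28960)), Mul(Add(53, Mul(2, 841)), Rational(-1, 49808))) = Add(Rational(-11687, 14480), Mul(Add(53, 1682), Rational(-1, 49808))) = Add(Rational(-11687, 14480), Mul(1735, Rational(-1, 49808))) = Add(Rational(-11687, 14480), Rational(-1735, 49808)) = Rational(-18975903, 22538120)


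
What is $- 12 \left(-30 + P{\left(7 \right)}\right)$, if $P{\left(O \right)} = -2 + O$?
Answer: $300$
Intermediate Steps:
$- 12 \left(-30 + P{\left(7 \right)}\right) = - 12 \left(-30 + \left(-2 + 7\right)\right) = - 12 \left(-30 + 5\right) = \left(-12\right) \left(-25\right) = 300$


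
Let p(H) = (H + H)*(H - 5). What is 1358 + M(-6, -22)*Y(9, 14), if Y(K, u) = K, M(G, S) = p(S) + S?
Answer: 11852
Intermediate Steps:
p(H) = 2*H*(-5 + H) (p(H) = (2*H)*(-5 + H) = 2*H*(-5 + H))
M(G, S) = S + 2*S*(-5 + S) (M(G, S) = 2*S*(-5 + S) + S = S + 2*S*(-5 + S))
1358 + M(-6, -22)*Y(9, 14) = 1358 - 22*(-9 + 2*(-22))*9 = 1358 - 22*(-9 - 44)*9 = 1358 - 22*(-53)*9 = 1358 + 1166*9 = 1358 + 10494 = 11852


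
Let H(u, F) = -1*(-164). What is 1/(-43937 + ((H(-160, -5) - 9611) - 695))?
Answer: -1/54079 ≈ -1.8491e-5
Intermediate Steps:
H(u, F) = 164
1/(-43937 + ((H(-160, -5) - 9611) - 695)) = 1/(-43937 + ((164 - 9611) - 695)) = 1/(-43937 + (-9447 - 695)) = 1/(-43937 - 10142) = 1/(-54079) = -1/54079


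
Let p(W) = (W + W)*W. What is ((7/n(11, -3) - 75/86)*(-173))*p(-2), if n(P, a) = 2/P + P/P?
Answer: -3907724/559 ≈ -6990.6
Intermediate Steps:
p(W) = 2*W² (p(W) = (2*W)*W = 2*W²)
n(P, a) = 1 + 2/P (n(P, a) = 2/P + 1 = 1 + 2/P)
((7/n(11, -3) - 75/86)*(-173))*p(-2) = ((7/(((2 + 11)/11)) - 75/86)*(-173))*(2*(-2)²) = ((7/(((1/11)*13)) - 75*1/86)*(-173))*(2*4) = ((7/(13/11) - 75/86)*(-173))*8 = ((7*(11/13) - 75/86)*(-173))*8 = ((77/13 - 75/86)*(-173))*8 = ((5647/1118)*(-173))*8 = -976931/1118*8 = -3907724/559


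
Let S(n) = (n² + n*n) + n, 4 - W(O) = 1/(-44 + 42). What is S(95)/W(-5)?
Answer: 36290/9 ≈ 4032.2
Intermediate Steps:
W(O) = 9/2 (W(O) = 4 - 1/(-44 + 42) = 4 - 1/(-2) = 4 - 1*(-½) = 4 + ½ = 9/2)
S(n) = n + 2*n² (S(n) = (n² + n²) + n = 2*n² + n = n + 2*n²)
S(95)/W(-5) = (95*(1 + 2*95))/(9/2) = (95*(1 + 190))*(2/9) = (95*191)*(2/9) = 18145*(2/9) = 36290/9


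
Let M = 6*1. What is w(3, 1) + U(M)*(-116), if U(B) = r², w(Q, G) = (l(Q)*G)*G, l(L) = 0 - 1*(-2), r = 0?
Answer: 2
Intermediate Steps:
l(L) = 2 (l(L) = 0 + 2 = 2)
w(Q, G) = 2*G² (w(Q, G) = (2*G)*G = 2*G²)
M = 6
U(B) = 0 (U(B) = 0² = 0)
w(3, 1) + U(M)*(-116) = 2*1² + 0*(-116) = 2*1 + 0 = 2 + 0 = 2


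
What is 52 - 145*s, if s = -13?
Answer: 1937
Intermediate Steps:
52 - 145*s = 52 - 145*(-13) = 52 + 1885 = 1937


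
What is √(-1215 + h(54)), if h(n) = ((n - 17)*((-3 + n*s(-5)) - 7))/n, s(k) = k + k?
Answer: 2*I*√32235/9 ≈ 39.898*I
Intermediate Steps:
s(k) = 2*k
h(n) = (-17 + n)*(-10 - 10*n)/n (h(n) = ((n - 17)*((-3 + n*(2*(-5))) - 7))/n = ((-17 + n)*((-3 + n*(-10)) - 7))/n = ((-17 + n)*((-3 - 10*n) - 7))/n = ((-17 + n)*(-10 - 10*n))/n = (-17 + n)*(-10 - 10*n)/n)
√(-1215 + h(54)) = √(-1215 + (160 - 10*54 + 170/54)) = √(-1215 + (160 - 540 + 170*(1/54))) = √(-1215 + (160 - 540 + 85/27)) = √(-1215 - 10175/27) = √(-42980/27) = 2*I*√32235/9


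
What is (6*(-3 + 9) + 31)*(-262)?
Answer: -17554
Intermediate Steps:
(6*(-3 + 9) + 31)*(-262) = (6*6 + 31)*(-262) = (36 + 31)*(-262) = 67*(-262) = -17554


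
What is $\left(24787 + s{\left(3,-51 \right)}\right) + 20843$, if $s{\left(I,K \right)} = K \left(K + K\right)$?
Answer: $50832$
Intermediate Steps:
$s{\left(I,K \right)} = 2 K^{2}$ ($s{\left(I,K \right)} = K 2 K = 2 K^{2}$)
$\left(24787 + s{\left(3,-51 \right)}\right) + 20843 = \left(24787 + 2 \left(-51\right)^{2}\right) + 20843 = \left(24787 + 2 \cdot 2601\right) + 20843 = \left(24787 + 5202\right) + 20843 = 29989 + 20843 = 50832$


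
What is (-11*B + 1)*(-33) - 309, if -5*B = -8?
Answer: 1194/5 ≈ 238.80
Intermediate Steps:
B = 8/5 (B = -⅕*(-8) = 8/5 ≈ 1.6000)
(-11*B + 1)*(-33) - 309 = (-11*8/5 + 1)*(-33) - 309 = (-88/5 + 1)*(-33) - 309 = -83/5*(-33) - 309 = 2739/5 - 309 = 1194/5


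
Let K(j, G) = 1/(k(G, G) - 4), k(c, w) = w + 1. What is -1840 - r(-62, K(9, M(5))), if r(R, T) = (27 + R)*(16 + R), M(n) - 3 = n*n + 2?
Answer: -3450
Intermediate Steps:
k(c, w) = 1 + w
M(n) = 5 + n² (M(n) = 3 + (n*n + 2) = 3 + (n² + 2) = 3 + (2 + n²) = 5 + n²)
K(j, G) = 1/(-3 + G) (K(j, G) = 1/((1 + G) - 4) = 1/(-3 + G))
r(R, T) = (16 + R)*(27 + R)
-1840 - r(-62, K(9, M(5))) = -1840 - (432 + (-62)² + 43*(-62)) = -1840 - (432 + 3844 - 2666) = -1840 - 1*1610 = -1840 - 1610 = -3450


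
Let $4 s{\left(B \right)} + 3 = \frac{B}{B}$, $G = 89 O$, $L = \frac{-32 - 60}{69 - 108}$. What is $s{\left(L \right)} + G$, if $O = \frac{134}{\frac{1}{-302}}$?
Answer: $- \frac{7203305}{2} \approx -3.6017 \cdot 10^{6}$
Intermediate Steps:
$O = -40468$ ($O = \frac{134}{- \frac{1}{302}} = 134 \left(-302\right) = -40468$)
$L = \frac{92}{39}$ ($L = - \frac{92}{-39} = \left(-92\right) \left(- \frac{1}{39}\right) = \frac{92}{39} \approx 2.359$)
$G = -3601652$ ($G = 89 \left(-40468\right) = -3601652$)
$s{\left(B \right)} = - \frac{1}{2}$ ($s{\left(B \right)} = - \frac{3}{4} + \frac{B \frac{1}{B}}{4} = - \frac{3}{4} + \frac{1}{4} \cdot 1 = - \frac{3}{4} + \frac{1}{4} = - \frac{1}{2}$)
$s{\left(L \right)} + G = - \frac{1}{2} - 3601652 = - \frac{7203305}{2}$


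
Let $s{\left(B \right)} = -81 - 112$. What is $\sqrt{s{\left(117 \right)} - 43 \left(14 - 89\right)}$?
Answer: $2 \sqrt{758} \approx 55.064$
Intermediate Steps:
$s{\left(B \right)} = -193$ ($s{\left(B \right)} = -81 - 112 = -193$)
$\sqrt{s{\left(117 \right)} - 43 \left(14 - 89\right)} = \sqrt{-193 - 43 \left(14 - 89\right)} = \sqrt{-193 - -3225} = \sqrt{-193 + 3225} = \sqrt{3032} = 2 \sqrt{758}$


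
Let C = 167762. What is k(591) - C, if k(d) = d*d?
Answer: 181519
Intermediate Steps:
k(d) = d²
k(591) - C = 591² - 1*167762 = 349281 - 167762 = 181519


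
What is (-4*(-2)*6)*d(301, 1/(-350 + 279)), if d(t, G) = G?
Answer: -48/71 ≈ -0.67606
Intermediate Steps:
(-4*(-2)*6)*d(301, 1/(-350 + 279)) = (-4*(-2)*6)/(-350 + 279) = (8*6)/(-71) = 48*(-1/71) = -48/71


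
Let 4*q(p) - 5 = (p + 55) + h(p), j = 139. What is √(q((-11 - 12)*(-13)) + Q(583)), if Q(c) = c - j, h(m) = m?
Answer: √2434/2 ≈ 24.668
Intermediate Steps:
Q(c) = -139 + c (Q(c) = c - 1*139 = c - 139 = -139 + c)
q(p) = 15 + p/2 (q(p) = 5/4 + ((p + 55) + p)/4 = 5/4 + ((55 + p) + p)/4 = 5/4 + (55 + 2*p)/4 = 5/4 + (55/4 + p/2) = 15 + p/2)
√(q((-11 - 12)*(-13)) + Q(583)) = √((15 + ((-11 - 12)*(-13))/2) + (-139 + 583)) = √((15 + (-23*(-13))/2) + 444) = √((15 + (½)*299) + 444) = √((15 + 299/2) + 444) = √(329/2 + 444) = √(1217/2) = √2434/2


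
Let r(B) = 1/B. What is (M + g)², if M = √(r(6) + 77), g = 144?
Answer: (864 + √2778)²/36 ≈ 23343.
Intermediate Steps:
M = √2778/6 (M = √(1/6 + 77) = √(⅙ + 77) = √(463/6) = √2778/6 ≈ 8.7845)
(M + g)² = (√2778/6 + 144)² = (144 + √2778/6)²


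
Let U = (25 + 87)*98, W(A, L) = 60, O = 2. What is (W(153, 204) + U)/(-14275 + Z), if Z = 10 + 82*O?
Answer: -11036/14101 ≈ -0.78264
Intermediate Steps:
Z = 174 (Z = 10 + 82*2 = 10 + 164 = 174)
U = 10976 (U = 112*98 = 10976)
(W(153, 204) + U)/(-14275 + Z) = (60 + 10976)/(-14275 + 174) = 11036/(-14101) = 11036*(-1/14101) = -11036/14101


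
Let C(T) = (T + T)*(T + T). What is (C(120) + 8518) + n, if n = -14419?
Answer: 51699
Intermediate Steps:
C(T) = 4*T² (C(T) = (2*T)*(2*T) = 4*T²)
(C(120) + 8518) + n = (4*120² + 8518) - 14419 = (4*14400 + 8518) - 14419 = (57600 + 8518) - 14419 = 66118 - 14419 = 51699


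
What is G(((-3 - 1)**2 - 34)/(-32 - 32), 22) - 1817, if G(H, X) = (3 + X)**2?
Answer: -1192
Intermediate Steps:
G(((-3 - 1)**2 - 34)/(-32 - 32), 22) - 1817 = (3 + 22)**2 - 1817 = 25**2 - 1817 = 625 - 1817 = -1192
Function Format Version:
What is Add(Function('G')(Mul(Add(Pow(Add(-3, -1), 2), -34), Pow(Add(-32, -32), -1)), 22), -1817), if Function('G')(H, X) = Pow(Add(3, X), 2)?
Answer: -1192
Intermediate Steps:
Add(Function('G')(Mul(Add(Pow(Add(-3, -1), 2), -34), Pow(Add(-32, -32), -1)), 22), -1817) = Add(Pow(Add(3, 22), 2), -1817) = Add(Pow(25, 2), -1817) = Add(625, -1817) = -1192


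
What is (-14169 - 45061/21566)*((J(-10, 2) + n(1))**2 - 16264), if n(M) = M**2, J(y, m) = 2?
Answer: 4967750937325/21566 ≈ 2.3035e+8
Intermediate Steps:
(-14169 - 45061/21566)*((J(-10, 2) + n(1))**2 - 16264) = (-14169 - 45061/21566)*((2 + 1**2)**2 - 16264) = (-14169 - 45061*1/21566)*((2 + 1)**2 - 16264) = (-14169 - 45061/21566)*(3**2 - 16264) = -305613715*(9 - 16264)/21566 = -305613715/21566*(-16255) = 4967750937325/21566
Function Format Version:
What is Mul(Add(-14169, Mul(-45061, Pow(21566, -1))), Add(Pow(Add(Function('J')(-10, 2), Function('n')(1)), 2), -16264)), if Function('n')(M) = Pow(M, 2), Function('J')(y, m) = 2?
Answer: Rational(4967750937325, 21566) ≈ 2.3035e+8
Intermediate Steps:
Mul(Add(-14169, Mul(-45061, Pow(21566, -1))), Add(Pow(Add(Function('J')(-10, 2), Function('n')(1)), 2), -16264)) = Mul(Add(-14169, Mul(-45061, Pow(21566, -1))), Add(Pow(Add(2, Pow(1, 2)), 2), -16264)) = Mul(Add(-14169, Mul(-45061, Rational(1, 21566))), Add(Pow(Add(2, 1), 2), -16264)) = Mul(Add(-14169, Rational(-45061, 21566)), Add(Pow(3, 2), -16264)) = Mul(Rational(-305613715, 21566), Add(9, -16264)) = Mul(Rational(-305613715, 21566), -16255) = Rational(4967750937325, 21566)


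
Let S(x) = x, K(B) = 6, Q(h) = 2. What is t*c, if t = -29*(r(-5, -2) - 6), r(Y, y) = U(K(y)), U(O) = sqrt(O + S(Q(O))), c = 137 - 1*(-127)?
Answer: 45936 - 15312*sqrt(2) ≈ 24282.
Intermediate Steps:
c = 264 (c = 137 + 127 = 264)
U(O) = sqrt(2 + O) (U(O) = sqrt(O + 2) = sqrt(2 + O))
r(Y, y) = 2*sqrt(2) (r(Y, y) = sqrt(2 + 6) = sqrt(8) = 2*sqrt(2))
t = 174 - 58*sqrt(2) (t = -29*(2*sqrt(2) - 6) = -29*(-6 + 2*sqrt(2)) = 174 - 58*sqrt(2) ≈ 91.976)
t*c = (174 - 58*sqrt(2))*264 = 45936 - 15312*sqrt(2)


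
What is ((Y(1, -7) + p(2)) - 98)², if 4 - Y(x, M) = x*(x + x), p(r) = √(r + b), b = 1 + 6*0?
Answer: (96 - √3)² ≈ 8886.4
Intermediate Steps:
b = 1 (b = 1 + 0 = 1)
p(r) = √(1 + r) (p(r) = √(r + 1) = √(1 + r))
Y(x, M) = 4 - 2*x² (Y(x, M) = 4 - x*(x + x) = 4 - x*2*x = 4 - 2*x²)
((Y(1, -7) + p(2)) - 98)² = (((4 - 2*1²) + √(1 + 2)) - 98)² = (((4 - 2*1) + √3) - 98)² = (((4 - 2) + √3) - 98)² = ((2 + √3) - 98)² = (-96 + √3)²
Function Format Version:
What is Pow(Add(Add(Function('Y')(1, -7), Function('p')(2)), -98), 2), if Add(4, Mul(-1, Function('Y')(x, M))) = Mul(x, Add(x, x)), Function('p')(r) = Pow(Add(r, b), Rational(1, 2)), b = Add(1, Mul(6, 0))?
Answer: Pow(Add(96, Mul(-1, Pow(3, Rational(1, 2)))), 2) ≈ 8886.4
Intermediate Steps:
b = 1 (b = Add(1, 0) = 1)
Function('p')(r) = Pow(Add(1, r), Rational(1, 2)) (Function('p')(r) = Pow(Add(r, 1), Rational(1, 2)) = Pow(Add(1, r), Rational(1, 2)))
Function('Y')(x, M) = Add(4, Mul(-2, Pow(x, 2))) (Function('Y')(x, M) = Add(4, Mul(-1, Mul(x, Add(x, x)))) = Add(4, Mul(-1, Mul(x, Mul(2, x)))) = Add(4, Mul(-1, Mul(2, Pow(x, 2)))) = Add(4, Mul(-2, Pow(x, 2))))
Pow(Add(Add(Function('Y')(1, -7), Function('p')(2)), -98), 2) = Pow(Add(Add(Add(4, Mul(-2, Pow(1, 2))), Pow(Add(1, 2), Rational(1, 2))), -98), 2) = Pow(Add(Add(Add(4, Mul(-2, 1)), Pow(3, Rational(1, 2))), -98), 2) = Pow(Add(Add(Add(4, -2), Pow(3, Rational(1, 2))), -98), 2) = Pow(Add(Add(2, Pow(3, Rational(1, 2))), -98), 2) = Pow(Add(-96, Pow(3, Rational(1, 2))), 2)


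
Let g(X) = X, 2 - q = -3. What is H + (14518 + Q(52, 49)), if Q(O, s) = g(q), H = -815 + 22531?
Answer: 36239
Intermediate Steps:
q = 5 (q = 2 - 1*(-3) = 2 + 3 = 5)
H = 21716
Q(O, s) = 5
H + (14518 + Q(52, 49)) = 21716 + (14518 + 5) = 21716 + 14523 = 36239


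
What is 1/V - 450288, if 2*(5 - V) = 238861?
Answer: -107551739090/238851 ≈ -4.5029e+5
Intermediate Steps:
V = -238851/2 (V = 5 - ½*238861 = 5 - 238861/2 = -238851/2 ≈ -1.1943e+5)
1/V - 450288 = 1/(-238851/2) - 450288 = -2/238851 - 450288 = -107551739090/238851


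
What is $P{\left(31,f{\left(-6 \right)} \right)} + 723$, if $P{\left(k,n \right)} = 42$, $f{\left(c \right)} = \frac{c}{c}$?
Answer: $765$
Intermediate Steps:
$f{\left(c \right)} = 1$
$P{\left(31,f{\left(-6 \right)} \right)} + 723 = 42 + 723 = 765$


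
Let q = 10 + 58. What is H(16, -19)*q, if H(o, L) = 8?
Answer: 544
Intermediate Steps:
q = 68
H(16, -19)*q = 8*68 = 544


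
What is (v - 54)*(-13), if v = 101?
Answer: -611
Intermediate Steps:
(v - 54)*(-13) = (101 - 54)*(-13) = 47*(-13) = -611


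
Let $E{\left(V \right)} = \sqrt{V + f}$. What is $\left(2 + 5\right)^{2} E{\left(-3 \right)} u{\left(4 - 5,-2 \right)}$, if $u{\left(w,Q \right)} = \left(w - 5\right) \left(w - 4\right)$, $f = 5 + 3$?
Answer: $1470 \sqrt{5} \approx 3287.0$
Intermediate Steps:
$f = 8$
$u{\left(w,Q \right)} = \left(-5 + w\right) \left(-4 + w\right)$
$E{\left(V \right)} = \sqrt{8 + V}$ ($E{\left(V \right)} = \sqrt{V + 8} = \sqrt{8 + V}$)
$\left(2 + 5\right)^{2} E{\left(-3 \right)} u{\left(4 - 5,-2 \right)} = \left(2 + 5\right)^{2} \sqrt{8 - 3} \left(20 + \left(4 - 5\right)^{2} - 9 \left(4 - 5\right)\right) = 7^{2} \sqrt{5} \left(20 + \left(-1\right)^{2} - -9\right) = 49 \sqrt{5} \left(20 + 1 + 9\right) = 49 \sqrt{5} \cdot 30 = 1470 \sqrt{5}$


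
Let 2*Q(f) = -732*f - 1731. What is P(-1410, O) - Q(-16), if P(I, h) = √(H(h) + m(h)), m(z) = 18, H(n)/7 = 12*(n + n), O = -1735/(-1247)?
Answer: -9981/2 + √391465722/1247 ≈ -4974.6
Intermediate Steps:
O = 1735/1247 (O = -1735*(-1/1247) = 1735/1247 ≈ 1.3913)
H(n) = 168*n (H(n) = 7*(12*(n + n)) = 7*(12*(2*n)) = 7*(24*n) = 168*n)
Q(f) = -1731/2 - 366*f (Q(f) = (-732*f - 1731)/2 = (-1731 - 732*f)/2 = -1731/2 - 366*f)
P(I, h) = √(18 + 168*h) (P(I, h) = √(168*h + 18) = √(18 + 168*h))
P(-1410, O) - Q(-16) = √(18 + 168*(1735/1247)) - (-1731/2 - 366*(-16)) = √(18 + 291480/1247) - (-1731/2 + 5856) = √(313926/1247) - 1*9981/2 = √391465722/1247 - 9981/2 = -9981/2 + √391465722/1247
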